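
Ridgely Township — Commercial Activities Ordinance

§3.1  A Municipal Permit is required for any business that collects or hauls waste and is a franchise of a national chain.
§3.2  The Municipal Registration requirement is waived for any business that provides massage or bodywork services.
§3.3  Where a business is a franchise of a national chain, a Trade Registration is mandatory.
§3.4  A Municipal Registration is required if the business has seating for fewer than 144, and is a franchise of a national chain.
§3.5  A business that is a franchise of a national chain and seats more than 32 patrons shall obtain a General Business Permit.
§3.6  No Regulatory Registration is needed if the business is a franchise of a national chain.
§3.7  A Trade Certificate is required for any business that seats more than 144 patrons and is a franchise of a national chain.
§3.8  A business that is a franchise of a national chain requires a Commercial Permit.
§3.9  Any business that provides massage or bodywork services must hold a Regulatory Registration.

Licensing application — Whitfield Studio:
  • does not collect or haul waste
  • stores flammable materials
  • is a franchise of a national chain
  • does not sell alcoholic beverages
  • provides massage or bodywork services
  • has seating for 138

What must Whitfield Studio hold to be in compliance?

Commercial Permit, General Business Permit, Trade Registration

§3.1 does not collect or haul waste; is a franchise of a national chain → Municipal Permit not required.
§3.2 provides massage or bodywork services → exempt from Municipal Registration.
§3.3 is a franchise of a national chain → Trade Registration required.
§3.4 seating 138 < 144; is a franchise of a national chain → Municipal Registration required.
§3.5 is a franchise of a national chain; seating 138 > 32 → General Business Permit required.
§3.6 is a franchise of a national chain → exempt from Regulatory Registration.
§3.7 seating 138 ≤ 144; is a franchise of a national chain → Trade Certificate not required.
§3.8 is a franchise of a national chain → Commercial Permit required.
§3.9 provides massage or bodywork services → Regulatory Registration required.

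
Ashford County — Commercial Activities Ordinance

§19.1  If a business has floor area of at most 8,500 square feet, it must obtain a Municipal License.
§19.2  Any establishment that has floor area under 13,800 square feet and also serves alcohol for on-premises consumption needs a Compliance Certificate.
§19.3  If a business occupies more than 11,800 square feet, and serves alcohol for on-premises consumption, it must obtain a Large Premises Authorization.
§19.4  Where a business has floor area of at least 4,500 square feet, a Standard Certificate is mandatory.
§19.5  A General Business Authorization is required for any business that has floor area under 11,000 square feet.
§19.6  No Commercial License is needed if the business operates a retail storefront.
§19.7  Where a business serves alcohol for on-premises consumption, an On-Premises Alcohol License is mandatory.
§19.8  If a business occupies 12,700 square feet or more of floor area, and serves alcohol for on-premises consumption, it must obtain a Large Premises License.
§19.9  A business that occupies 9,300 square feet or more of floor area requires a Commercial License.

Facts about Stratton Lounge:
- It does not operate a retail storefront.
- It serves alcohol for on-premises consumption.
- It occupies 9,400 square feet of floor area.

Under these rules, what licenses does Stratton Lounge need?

§19.1 floor area 9,400 square feet > 8,500 square feet → Municipal License not required.
§19.2 floor area 9,400 square feet < 13,800 square feet; serves alcohol for on-premises consumption → Compliance Certificate required.
§19.3 floor area 9,400 square feet ≤ 11,800 square feet; serves alcohol for on-premises consumption → Large Premises Authorization not required.
§19.4 floor area 9,400 square feet ≥ 4,500 square feet → Standard Certificate required.
§19.5 floor area 9,400 square feet < 11,000 square feet → General Business Authorization required.
§19.6 does not operate a retail storefront → Commercial License exemption does not apply.
§19.7 serves alcohol for on-premises consumption → On-Premises Alcohol License required.
§19.8 floor area 9,400 square feet < 12,700 square feet; serves alcohol for on-premises consumption → Large Premises License not required.
§19.9 floor area 9,400 square feet ≥ 9,300 square feet → Commercial License required.

Commercial License, Compliance Certificate, General Business Authorization, On-Premises Alcohol License, Standard Certificate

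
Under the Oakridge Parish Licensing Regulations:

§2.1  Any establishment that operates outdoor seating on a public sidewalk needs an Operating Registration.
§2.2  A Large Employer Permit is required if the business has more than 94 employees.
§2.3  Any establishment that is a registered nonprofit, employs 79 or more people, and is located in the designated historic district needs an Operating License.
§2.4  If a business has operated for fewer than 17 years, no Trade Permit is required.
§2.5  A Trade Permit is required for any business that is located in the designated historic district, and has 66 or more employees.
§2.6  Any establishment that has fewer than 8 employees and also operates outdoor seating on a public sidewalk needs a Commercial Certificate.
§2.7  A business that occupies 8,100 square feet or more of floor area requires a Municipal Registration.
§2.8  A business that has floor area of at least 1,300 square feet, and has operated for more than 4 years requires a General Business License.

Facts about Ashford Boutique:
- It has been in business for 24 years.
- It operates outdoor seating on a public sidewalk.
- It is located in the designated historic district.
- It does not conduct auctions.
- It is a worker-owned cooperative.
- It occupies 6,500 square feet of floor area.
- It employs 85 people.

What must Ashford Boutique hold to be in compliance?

§2.1 operates outdoor seating on a public sidewalk → Operating Registration required.
§2.2 employees 85 ≤ 94 → Large Employer Permit not required.
§2.3 is a worker-owned cooperative (not: is a registered nonprofit); employees 85 ≥ 79; is located in the designated historic district → Operating License not required.
§2.4 years in business 24 ≥ 17 → Trade Permit exemption does not apply.
§2.5 is located in the designated historic district; employees 85 ≥ 66 → Trade Permit required.
§2.6 employees 85 ≥ 8; operates outdoor seating on a public sidewalk → Commercial Certificate not required.
§2.7 floor area 6,500 square feet < 8,100 square feet → Municipal Registration not required.
§2.8 floor area 6,500 square feet ≥ 1,300 square feet; years in business 24 > 4 → General Business License required.

General Business License, Operating Registration, Trade Permit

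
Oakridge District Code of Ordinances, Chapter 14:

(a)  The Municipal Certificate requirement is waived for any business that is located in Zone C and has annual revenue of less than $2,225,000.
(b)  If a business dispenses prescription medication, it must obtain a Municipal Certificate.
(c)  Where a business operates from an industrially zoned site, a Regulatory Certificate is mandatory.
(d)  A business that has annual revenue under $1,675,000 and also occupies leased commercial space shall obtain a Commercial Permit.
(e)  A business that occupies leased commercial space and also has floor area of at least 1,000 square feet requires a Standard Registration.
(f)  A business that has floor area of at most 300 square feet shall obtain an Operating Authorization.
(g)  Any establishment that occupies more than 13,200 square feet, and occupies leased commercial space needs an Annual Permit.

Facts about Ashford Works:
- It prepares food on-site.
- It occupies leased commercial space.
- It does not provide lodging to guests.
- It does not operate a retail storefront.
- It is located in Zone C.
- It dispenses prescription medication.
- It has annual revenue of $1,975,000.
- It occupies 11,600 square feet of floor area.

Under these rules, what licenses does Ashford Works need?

Standard Registration

(a) is located in Zone C; revenue $1,975,000 < $2,225,000 → exempt from Municipal Certificate.
(b) dispenses prescription medication → Municipal Certificate required.
(c) occupies leased commercial space (not: operates from an industrially zoned site) → Regulatory Certificate not required.
(d) revenue $1,975,000 ≥ $1,675,000; occupies leased commercial space → Commercial Permit not required.
(e) occupies leased commercial space; floor area 11,600 square feet ≥ 1,000 square feet → Standard Registration required.
(f) floor area 11,600 square feet > 300 square feet → Operating Authorization not required.
(g) floor area 11,600 square feet ≤ 13,200 square feet; occupies leased commercial space → Annual Permit not required.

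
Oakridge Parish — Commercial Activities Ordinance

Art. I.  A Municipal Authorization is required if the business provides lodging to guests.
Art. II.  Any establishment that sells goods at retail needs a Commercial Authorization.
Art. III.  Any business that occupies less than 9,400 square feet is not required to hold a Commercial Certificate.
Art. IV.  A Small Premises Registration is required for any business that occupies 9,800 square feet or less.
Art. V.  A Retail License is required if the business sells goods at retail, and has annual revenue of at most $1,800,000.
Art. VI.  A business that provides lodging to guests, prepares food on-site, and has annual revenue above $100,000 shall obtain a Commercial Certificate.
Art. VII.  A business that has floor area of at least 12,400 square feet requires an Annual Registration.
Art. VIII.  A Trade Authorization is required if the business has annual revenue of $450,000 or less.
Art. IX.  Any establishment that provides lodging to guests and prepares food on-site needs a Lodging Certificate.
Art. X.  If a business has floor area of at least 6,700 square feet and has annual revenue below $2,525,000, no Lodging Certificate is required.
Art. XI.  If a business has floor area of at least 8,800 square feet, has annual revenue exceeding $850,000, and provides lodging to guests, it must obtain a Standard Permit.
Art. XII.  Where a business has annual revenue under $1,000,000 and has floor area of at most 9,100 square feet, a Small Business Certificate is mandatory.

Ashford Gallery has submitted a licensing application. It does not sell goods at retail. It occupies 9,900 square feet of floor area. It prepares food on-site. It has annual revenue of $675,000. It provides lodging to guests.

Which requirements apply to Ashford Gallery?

Art. I. provides lodging to guests → Municipal Authorization required.
Art. II. does not sell goods at retail → Commercial Authorization not required.
Art. III. floor area 9,900 square feet ≥ 9,400 square feet → Commercial Certificate exemption does not apply.
Art. IV. floor area 9,900 square feet > 9,800 square feet → Small Premises Registration not required.
Art. V. does not sell goods at retail; revenue $675,000 ≤ $1,800,000 → Retail License not required.
Art. VI. provides lodging to guests; prepares food on-site; revenue $675,000 > $100,000 → Commercial Certificate required.
Art. VII. floor area 9,900 square feet < 12,400 square feet → Annual Registration not required.
Art. VIII. revenue $675,000 > $450,000 → Trade Authorization not required.
Art. IX. provides lodging to guests; prepares food on-site → Lodging Certificate required.
Art. X. floor area 9,900 square feet ≥ 6,700 square feet; revenue $675,000 < $2,525,000 → exempt from Lodging Certificate.
Art. XI. floor area 9,900 square feet ≥ 8,800 square feet; revenue $675,000 ≤ $850,000; provides lodging to guests → Standard Permit not required.
Art. XII. revenue $675,000 < $1,000,000; floor area 9,900 square feet > 9,100 square feet → Small Business Certificate not required.

Commercial Certificate, Municipal Authorization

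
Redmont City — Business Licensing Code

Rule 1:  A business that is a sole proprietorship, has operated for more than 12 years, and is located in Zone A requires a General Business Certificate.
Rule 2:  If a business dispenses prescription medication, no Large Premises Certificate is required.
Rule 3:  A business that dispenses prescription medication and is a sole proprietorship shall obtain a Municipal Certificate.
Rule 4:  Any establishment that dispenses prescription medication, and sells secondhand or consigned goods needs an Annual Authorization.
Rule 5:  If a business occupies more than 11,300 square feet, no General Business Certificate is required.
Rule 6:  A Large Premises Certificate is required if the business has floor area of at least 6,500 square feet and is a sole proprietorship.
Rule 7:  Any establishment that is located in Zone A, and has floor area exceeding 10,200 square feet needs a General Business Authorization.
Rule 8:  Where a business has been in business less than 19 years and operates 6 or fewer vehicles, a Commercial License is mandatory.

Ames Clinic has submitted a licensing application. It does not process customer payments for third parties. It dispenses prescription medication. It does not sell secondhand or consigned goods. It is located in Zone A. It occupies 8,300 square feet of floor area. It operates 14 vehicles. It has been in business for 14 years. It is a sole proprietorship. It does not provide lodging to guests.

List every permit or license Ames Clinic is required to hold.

General Business Certificate, Municipal Certificate

Rule 1: is a sole proprietorship; years in business 14 > 12; is located in Zone A → General Business Certificate required.
Rule 2: dispenses prescription medication → exempt from Large Premises Certificate.
Rule 3: dispenses prescription medication; is a sole proprietorship → Municipal Certificate required.
Rule 4: dispenses prescription medication; does not sell secondhand or consigned goods → Annual Authorization not required.
Rule 5: floor area 8,300 square feet ≤ 11,300 square feet → General Business Certificate exemption does not apply.
Rule 6: floor area 8,300 square feet ≥ 6,500 square feet; is a sole proprietorship → Large Premises Certificate required.
Rule 7: is located in Zone A; floor area 8,300 square feet ≤ 10,200 square feet → General Business Authorization not required.
Rule 8: years in business 14 < 19; vehicles 14 > 6 → Commercial License not required.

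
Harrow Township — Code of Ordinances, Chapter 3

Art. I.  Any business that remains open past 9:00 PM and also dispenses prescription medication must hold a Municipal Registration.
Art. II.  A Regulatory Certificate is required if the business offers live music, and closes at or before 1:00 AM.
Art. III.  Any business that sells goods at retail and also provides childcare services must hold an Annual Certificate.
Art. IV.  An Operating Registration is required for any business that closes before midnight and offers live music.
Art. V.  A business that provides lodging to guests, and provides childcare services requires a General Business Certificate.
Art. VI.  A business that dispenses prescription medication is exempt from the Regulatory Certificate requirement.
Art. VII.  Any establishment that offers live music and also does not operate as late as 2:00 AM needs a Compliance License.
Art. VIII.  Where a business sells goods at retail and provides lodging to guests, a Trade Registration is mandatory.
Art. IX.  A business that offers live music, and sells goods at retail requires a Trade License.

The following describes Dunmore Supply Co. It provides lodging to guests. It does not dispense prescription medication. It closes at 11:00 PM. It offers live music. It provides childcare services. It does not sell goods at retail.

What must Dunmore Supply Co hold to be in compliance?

Art. I. closes 11:00 PM, after 9:00 PM; does not dispense prescription medication → Municipal Registration not required.
Art. II. offers live music; closes 11:00 PM, at/before 1:00 AM → Regulatory Certificate required.
Art. III. does not sell goods at retail; provides childcare services → Annual Certificate not required.
Art. IV. closes 11:00 PM, at/before midnight; offers live music → Operating Registration required.
Art. V. provides lodging to guests; provides childcare services → General Business Certificate required.
Art. VI. does not dispense prescription medication → Regulatory Certificate exemption does not apply.
Art. VII. offers live music; closes 11:00 PM, at/before 2:00 AM → Compliance License required.
Art. VIII. does not sell goods at retail; provides lodging to guests → Trade Registration not required.
Art. IX. offers live music; does not sell goods at retail → Trade License not required.

Compliance License, General Business Certificate, Operating Registration, Regulatory Certificate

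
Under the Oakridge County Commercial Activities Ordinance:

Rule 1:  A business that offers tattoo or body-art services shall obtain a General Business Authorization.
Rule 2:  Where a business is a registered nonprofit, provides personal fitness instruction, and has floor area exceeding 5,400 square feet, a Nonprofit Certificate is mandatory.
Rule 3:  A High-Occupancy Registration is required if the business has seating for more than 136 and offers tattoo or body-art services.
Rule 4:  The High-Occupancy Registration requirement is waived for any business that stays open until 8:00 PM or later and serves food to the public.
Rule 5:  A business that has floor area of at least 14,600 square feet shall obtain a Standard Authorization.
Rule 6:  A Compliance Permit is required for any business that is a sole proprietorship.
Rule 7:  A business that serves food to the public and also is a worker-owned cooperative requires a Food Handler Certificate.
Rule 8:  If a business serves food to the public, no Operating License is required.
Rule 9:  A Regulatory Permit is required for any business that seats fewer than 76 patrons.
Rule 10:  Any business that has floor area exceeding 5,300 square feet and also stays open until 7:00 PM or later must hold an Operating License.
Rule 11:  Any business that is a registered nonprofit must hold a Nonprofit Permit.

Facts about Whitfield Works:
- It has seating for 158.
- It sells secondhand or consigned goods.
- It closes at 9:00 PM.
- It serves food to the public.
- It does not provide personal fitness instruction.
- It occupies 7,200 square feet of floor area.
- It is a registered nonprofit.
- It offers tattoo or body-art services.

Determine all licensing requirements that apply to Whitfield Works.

General Business Authorization, Nonprofit Permit

Rule 1: offers tattoo or body-art services → General Business Authorization required.
Rule 2: is a registered nonprofit; does not provide personal fitness instruction; floor area 7,200 square feet > 5,400 square feet → Nonprofit Certificate not required.
Rule 3: seating 158 > 136; offers tattoo or body-art services → High-Occupancy Registration required.
Rule 4: closes 9:00 PM, after 8:00 PM; serves food to the public → exempt from High-Occupancy Registration.
Rule 5: floor area 7,200 square feet < 14,600 square feet → Standard Authorization not required.
Rule 6: is a registered nonprofit (not: is a sole proprietorship) → Compliance Permit not required.
Rule 7: serves food to the public; is a registered nonprofit (not: is a worker-owned cooperative) → Food Handler Certificate not required.
Rule 8: serves food to the public → exempt from Operating License.
Rule 9: seating 158 ≥ 76 → Regulatory Permit not required.
Rule 10: floor area 7,200 square feet > 5,300 square feet; closes 9:00 PM, after 7:00 PM → Operating License required.
Rule 11: is a registered nonprofit → Nonprofit Permit required.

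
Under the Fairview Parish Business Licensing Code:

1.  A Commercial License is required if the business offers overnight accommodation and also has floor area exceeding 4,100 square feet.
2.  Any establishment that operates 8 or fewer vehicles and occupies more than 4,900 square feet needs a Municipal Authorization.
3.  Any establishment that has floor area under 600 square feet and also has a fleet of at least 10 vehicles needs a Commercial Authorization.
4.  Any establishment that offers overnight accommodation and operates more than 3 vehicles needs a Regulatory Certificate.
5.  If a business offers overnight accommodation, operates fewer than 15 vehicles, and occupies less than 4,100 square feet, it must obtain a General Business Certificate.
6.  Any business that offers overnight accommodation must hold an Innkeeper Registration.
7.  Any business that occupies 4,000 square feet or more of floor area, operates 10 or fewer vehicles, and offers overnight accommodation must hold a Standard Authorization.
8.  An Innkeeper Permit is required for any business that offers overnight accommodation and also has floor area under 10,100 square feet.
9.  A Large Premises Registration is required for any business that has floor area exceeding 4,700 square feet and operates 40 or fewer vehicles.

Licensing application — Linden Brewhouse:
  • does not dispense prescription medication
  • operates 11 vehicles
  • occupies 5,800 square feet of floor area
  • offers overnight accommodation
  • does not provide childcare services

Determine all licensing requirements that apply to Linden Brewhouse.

1. offers overnight accommodation; floor area 5,800 square feet > 4,100 square feet → Commercial License required.
2. vehicles 11 > 8; floor area 5,800 square feet > 4,900 square feet → Municipal Authorization not required.
3. floor area 5,800 square feet ≥ 600 square feet; vehicles 11 ≥ 10 → Commercial Authorization not required.
4. offers overnight accommodation; vehicles 11 > 3 → Regulatory Certificate required.
5. offers overnight accommodation; vehicles 11 < 15; floor area 5,800 square feet ≥ 4,100 square feet → General Business Certificate not required.
6. offers overnight accommodation → Innkeeper Registration required.
7. floor area 5,800 square feet ≥ 4,000 square feet; vehicles 11 > 10; offers overnight accommodation → Standard Authorization not required.
8. offers overnight accommodation; floor area 5,800 square feet < 10,100 square feet → Innkeeper Permit required.
9. floor area 5,800 square feet > 4,700 square feet; vehicles 11 ≤ 40 → Large Premises Registration required.

Commercial License, Innkeeper Permit, Innkeeper Registration, Large Premises Registration, Regulatory Certificate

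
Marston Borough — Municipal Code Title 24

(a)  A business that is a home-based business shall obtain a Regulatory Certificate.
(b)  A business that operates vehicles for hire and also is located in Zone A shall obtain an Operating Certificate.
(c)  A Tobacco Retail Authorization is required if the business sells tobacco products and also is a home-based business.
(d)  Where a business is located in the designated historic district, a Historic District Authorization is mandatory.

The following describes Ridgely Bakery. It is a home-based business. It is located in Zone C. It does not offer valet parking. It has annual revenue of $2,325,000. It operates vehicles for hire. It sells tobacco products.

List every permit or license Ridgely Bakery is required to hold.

Regulatory Certificate, Tobacco Retail Authorization

(a) is a home-based business → Regulatory Certificate required.
(b) operates vehicles for hire; is located in Zone C (not: is located in Zone A) → Operating Certificate not required.
(c) sells tobacco products; is a home-based business → Tobacco Retail Authorization required.
(d) is located in Zone C (not: is located in the designated historic district) → Historic District Authorization not required.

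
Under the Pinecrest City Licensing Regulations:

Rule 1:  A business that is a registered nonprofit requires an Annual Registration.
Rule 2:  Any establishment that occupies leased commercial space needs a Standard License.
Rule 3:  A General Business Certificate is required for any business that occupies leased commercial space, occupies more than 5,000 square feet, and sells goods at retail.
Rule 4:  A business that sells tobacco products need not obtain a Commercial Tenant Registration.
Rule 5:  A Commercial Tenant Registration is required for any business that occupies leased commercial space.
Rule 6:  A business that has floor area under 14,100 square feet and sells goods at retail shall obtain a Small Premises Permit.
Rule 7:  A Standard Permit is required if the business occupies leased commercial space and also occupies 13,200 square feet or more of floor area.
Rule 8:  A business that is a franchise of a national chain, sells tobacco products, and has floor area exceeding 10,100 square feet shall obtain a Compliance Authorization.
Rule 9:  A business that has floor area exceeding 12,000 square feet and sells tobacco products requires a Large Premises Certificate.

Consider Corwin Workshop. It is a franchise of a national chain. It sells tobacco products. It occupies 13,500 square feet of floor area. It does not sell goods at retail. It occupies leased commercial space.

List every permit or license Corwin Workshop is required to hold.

Compliance Authorization, Large Premises Certificate, Standard License, Standard Permit

Rule 1: is a franchise of a national chain (not: is a registered nonprofit) → Annual Registration not required.
Rule 2: occupies leased commercial space → Standard License required.
Rule 3: occupies leased commercial space; floor area 13,500 square feet > 5,000 square feet; does not sell goods at retail → General Business Certificate not required.
Rule 4: sells tobacco products → exempt from Commercial Tenant Registration.
Rule 5: occupies leased commercial space → Commercial Tenant Registration required.
Rule 6: floor area 13,500 square feet < 14,100 square feet; does not sell goods at retail → Small Premises Permit not required.
Rule 7: occupies leased commercial space; floor area 13,500 square feet ≥ 13,200 square feet → Standard Permit required.
Rule 8: is a franchise of a national chain; sells tobacco products; floor area 13,500 square feet > 10,100 square feet → Compliance Authorization required.
Rule 9: floor area 13,500 square feet > 12,000 square feet; sells tobacco products → Large Premises Certificate required.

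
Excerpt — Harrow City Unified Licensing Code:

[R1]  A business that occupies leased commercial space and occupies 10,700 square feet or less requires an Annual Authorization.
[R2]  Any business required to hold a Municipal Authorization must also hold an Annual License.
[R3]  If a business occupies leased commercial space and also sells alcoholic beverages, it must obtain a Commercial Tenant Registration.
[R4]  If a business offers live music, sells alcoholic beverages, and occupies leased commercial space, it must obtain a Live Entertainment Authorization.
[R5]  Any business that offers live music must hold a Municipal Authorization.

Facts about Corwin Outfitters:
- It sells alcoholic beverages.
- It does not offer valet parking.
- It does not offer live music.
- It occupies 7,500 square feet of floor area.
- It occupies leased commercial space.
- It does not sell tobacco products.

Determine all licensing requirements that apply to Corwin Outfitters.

[R1] occupies leased commercial space; floor area 7,500 square feet ≤ 10,700 square feet → Annual Authorization required.
[R2] Municipal Authorization is not required → no effect.
[R3] occupies leased commercial space; sells alcoholic beverages → Commercial Tenant Registration required.
[R4] does not offer live music; sells alcoholic beverages; occupies leased commercial space → Live Entertainment Authorization not required.
[R5] does not offer live music → Municipal Authorization not required.

Annual Authorization, Commercial Tenant Registration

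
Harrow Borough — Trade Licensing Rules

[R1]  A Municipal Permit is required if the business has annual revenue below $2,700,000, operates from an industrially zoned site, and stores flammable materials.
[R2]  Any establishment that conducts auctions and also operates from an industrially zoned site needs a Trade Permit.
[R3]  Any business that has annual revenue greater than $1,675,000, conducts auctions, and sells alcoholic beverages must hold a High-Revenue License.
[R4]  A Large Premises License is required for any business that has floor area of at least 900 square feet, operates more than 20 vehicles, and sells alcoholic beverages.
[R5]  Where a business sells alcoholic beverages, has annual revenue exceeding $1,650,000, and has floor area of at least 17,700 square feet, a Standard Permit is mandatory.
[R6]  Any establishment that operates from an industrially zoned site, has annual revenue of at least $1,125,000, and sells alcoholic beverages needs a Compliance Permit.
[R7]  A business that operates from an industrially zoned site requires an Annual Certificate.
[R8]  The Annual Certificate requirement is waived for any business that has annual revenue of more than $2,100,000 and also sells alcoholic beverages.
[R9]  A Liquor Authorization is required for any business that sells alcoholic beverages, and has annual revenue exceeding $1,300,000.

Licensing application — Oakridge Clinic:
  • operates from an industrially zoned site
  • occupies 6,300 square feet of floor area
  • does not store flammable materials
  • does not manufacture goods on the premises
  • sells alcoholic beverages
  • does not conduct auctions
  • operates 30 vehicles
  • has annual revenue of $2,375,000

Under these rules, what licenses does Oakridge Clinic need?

Compliance Permit, Large Premises License, Liquor Authorization

[R1] revenue $2,375,000 < $2,700,000; operates from an industrially zoned site; does not store flammable materials → Municipal Permit not required.
[R2] does not conduct auctions; operates from an industrially zoned site → Trade Permit not required.
[R3] revenue $2,375,000 > $1,675,000; does not conduct auctions; sells alcoholic beverages → High-Revenue License not required.
[R4] floor area 6,300 square feet ≥ 900 square feet; vehicles 30 > 20; sells alcoholic beverages → Large Premises License required.
[R5] sells alcoholic beverages; revenue $2,375,000 > $1,650,000; floor area 6,300 square feet < 17,700 square feet → Standard Permit not required.
[R6] operates from an industrially zoned site; revenue $2,375,000 ≥ $1,125,000; sells alcoholic beverages → Compliance Permit required.
[R7] operates from an industrially zoned site → Annual Certificate required.
[R8] revenue $2,375,000 > $2,100,000; sells alcoholic beverages → exempt from Annual Certificate.
[R9] sells alcoholic beverages; revenue $2,375,000 > $1,300,000 → Liquor Authorization required.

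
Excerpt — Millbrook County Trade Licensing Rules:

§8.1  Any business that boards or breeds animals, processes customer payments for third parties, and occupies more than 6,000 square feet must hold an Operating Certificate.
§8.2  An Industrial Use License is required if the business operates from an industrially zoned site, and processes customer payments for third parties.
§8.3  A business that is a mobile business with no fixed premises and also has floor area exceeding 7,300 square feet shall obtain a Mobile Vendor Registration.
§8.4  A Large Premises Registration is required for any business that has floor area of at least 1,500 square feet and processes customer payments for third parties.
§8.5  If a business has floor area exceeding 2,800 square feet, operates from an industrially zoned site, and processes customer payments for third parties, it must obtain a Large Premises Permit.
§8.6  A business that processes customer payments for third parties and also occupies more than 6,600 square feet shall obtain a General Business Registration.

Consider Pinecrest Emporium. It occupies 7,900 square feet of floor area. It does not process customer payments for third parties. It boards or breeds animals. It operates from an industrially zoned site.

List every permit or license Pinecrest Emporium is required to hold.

§8.1 boards or breeds animals; does not process customer payments for third parties; floor area 7,900 square feet > 6,000 square feet → Operating Certificate not required.
§8.2 operates from an industrially zoned site; does not process customer payments for third parties → Industrial Use License not required.
§8.3 operates from an industrially zoned site (not: is a mobile business with no fixed premises); floor area 7,900 square feet > 7,300 square feet → Mobile Vendor Registration not required.
§8.4 floor area 7,900 square feet ≥ 1,500 square feet; does not process customer payments for third parties → Large Premises Registration not required.
§8.5 floor area 7,900 square feet > 2,800 square feet; operates from an industrially zoned site; does not process customer payments for third parties → Large Premises Permit not required.
§8.6 does not process customer payments for third parties; floor area 7,900 square feet > 6,600 square feet → General Business Registration not required.

None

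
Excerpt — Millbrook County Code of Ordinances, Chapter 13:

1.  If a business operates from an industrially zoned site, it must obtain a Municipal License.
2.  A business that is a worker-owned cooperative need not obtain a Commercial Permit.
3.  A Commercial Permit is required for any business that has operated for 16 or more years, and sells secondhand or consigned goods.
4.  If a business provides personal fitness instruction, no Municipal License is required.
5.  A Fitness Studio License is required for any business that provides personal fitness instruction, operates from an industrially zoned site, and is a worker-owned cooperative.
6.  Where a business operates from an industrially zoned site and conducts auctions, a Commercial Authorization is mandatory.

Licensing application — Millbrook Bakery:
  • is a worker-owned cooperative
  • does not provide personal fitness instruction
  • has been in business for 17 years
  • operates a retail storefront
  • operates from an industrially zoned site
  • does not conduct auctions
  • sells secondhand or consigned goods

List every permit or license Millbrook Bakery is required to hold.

Municipal License

1. operates from an industrially zoned site → Municipal License required.
2. is a worker-owned cooperative → exempt from Commercial Permit.
3. years in business 17 ≥ 16; sells secondhand or consigned goods → Commercial Permit required.
4. does not provide personal fitness instruction → Municipal License exemption does not apply.
5. does not provide personal fitness instruction; operates from an industrially zoned site; is a worker-owned cooperative → Fitness Studio License not required.
6. operates from an industrially zoned site; does not conduct auctions → Commercial Authorization not required.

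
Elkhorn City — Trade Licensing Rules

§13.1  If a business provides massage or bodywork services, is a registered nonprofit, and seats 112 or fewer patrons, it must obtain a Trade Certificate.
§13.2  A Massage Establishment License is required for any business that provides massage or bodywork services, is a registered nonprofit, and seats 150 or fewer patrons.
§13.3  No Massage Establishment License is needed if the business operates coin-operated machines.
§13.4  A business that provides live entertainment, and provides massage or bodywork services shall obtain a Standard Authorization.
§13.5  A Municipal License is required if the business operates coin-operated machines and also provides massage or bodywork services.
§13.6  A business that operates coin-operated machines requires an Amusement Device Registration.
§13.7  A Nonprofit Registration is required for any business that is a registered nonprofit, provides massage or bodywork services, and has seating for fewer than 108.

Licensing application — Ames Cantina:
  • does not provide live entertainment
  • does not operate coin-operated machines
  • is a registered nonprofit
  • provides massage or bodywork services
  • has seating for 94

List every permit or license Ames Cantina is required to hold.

§13.1 provides massage or bodywork services; is a registered nonprofit; seating 94 ≤ 112 → Trade Certificate required.
§13.2 provides massage or bodywork services; is a registered nonprofit; seating 94 ≤ 150 → Massage Establishment License required.
§13.3 does not operate coin-operated machines → Massage Establishment License exemption does not apply.
§13.4 does not provide live entertainment; provides massage or bodywork services → Standard Authorization not required.
§13.5 does not operate coin-operated machines; provides massage or bodywork services → Municipal License not required.
§13.6 does not operate coin-operated machines → Amusement Device Registration not required.
§13.7 is a registered nonprofit; provides massage or bodywork services; seating 94 < 108 → Nonprofit Registration required.

Massage Establishment License, Nonprofit Registration, Trade Certificate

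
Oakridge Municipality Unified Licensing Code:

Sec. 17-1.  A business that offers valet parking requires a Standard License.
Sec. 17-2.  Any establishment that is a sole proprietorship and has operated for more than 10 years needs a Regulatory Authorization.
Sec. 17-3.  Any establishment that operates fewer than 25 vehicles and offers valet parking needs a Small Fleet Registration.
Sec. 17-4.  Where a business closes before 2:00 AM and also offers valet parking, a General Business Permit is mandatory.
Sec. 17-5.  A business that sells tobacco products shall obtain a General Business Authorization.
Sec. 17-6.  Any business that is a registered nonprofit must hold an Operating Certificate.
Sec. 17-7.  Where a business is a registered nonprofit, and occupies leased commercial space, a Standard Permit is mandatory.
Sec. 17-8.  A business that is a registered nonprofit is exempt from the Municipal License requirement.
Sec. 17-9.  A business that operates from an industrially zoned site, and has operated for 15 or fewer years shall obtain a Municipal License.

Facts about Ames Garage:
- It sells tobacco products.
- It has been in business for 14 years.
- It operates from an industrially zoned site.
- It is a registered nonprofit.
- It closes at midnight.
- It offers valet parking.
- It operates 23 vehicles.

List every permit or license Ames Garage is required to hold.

General Business Authorization, General Business Permit, Operating Certificate, Small Fleet Registration, Standard License

Sec. 17-1. offers valet parking → Standard License required.
Sec. 17-2. is a registered nonprofit (not: is a sole proprietorship); years in business 14 > 10 → Regulatory Authorization not required.
Sec. 17-3. vehicles 23 < 25; offers valet parking → Small Fleet Registration required.
Sec. 17-4. closes midnight, at/before 2:00 AM; offers valet parking → General Business Permit required.
Sec. 17-5. sells tobacco products → General Business Authorization required.
Sec. 17-6. is a registered nonprofit → Operating Certificate required.
Sec. 17-7. is a registered nonprofit; operates from an industrially zoned site (not: occupies leased commercial space) → Standard Permit not required.
Sec. 17-8. is a registered nonprofit → exempt from Municipal License.
Sec. 17-9. operates from an industrially zoned site; years in business 14 ≤ 15 → Municipal License required.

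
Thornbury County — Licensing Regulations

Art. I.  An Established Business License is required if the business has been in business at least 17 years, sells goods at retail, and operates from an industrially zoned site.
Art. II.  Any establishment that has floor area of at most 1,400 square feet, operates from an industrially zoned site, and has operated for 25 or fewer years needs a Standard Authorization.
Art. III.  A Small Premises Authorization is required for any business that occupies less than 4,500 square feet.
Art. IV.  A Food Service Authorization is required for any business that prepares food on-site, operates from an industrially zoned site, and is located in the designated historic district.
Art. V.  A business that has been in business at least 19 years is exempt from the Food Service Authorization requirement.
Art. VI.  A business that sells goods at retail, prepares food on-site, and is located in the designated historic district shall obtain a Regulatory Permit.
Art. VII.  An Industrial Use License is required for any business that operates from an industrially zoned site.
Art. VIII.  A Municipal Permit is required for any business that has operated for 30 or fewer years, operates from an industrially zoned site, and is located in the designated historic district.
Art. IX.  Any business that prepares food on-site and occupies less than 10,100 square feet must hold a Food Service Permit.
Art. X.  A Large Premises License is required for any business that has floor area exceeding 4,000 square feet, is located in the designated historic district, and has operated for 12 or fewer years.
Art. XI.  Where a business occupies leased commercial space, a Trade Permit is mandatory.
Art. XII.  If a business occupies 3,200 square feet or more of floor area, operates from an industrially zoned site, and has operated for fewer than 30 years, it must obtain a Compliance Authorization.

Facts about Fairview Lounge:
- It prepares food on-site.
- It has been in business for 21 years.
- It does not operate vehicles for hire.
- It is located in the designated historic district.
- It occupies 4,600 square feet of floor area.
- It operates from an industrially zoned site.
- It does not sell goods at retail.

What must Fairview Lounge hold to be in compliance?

Compliance Authorization, Food Service Permit, Industrial Use License, Municipal Permit

Art. I. years in business 21 ≥ 17; does not sell goods at retail; operates from an industrially zoned site → Established Business License not required.
Art. II. floor area 4,600 square feet > 1,400 square feet; operates from an industrially zoned site; years in business 21 ≤ 25 → Standard Authorization not required.
Art. III. floor area 4,600 square feet ≥ 4,500 square feet → Small Premises Authorization not required.
Art. IV. prepares food on-site; operates from an industrially zoned site; is located in the designated historic district → Food Service Authorization required.
Art. V. years in business 21 ≥ 19 → exempt from Food Service Authorization.
Art. VI. does not sell goods at retail; prepares food on-site; is located in the designated historic district → Regulatory Permit not required.
Art. VII. operates from an industrially zoned site → Industrial Use License required.
Art. VIII. years in business 21 ≤ 30; operates from an industrially zoned site; is located in the designated historic district → Municipal Permit required.
Art. IX. prepares food on-site; floor area 4,600 square feet < 10,100 square feet → Food Service Permit required.
Art. X. floor area 4,600 square feet > 4,000 square feet; is located in the designated historic district; years in business 21 > 12 → Large Premises License not required.
Art. XI. operates from an industrially zoned site (not: occupies leased commercial space) → Trade Permit not required.
Art. XII. floor area 4,600 square feet ≥ 3,200 square feet; operates from an industrially zoned site; years in business 21 < 30 → Compliance Authorization required.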